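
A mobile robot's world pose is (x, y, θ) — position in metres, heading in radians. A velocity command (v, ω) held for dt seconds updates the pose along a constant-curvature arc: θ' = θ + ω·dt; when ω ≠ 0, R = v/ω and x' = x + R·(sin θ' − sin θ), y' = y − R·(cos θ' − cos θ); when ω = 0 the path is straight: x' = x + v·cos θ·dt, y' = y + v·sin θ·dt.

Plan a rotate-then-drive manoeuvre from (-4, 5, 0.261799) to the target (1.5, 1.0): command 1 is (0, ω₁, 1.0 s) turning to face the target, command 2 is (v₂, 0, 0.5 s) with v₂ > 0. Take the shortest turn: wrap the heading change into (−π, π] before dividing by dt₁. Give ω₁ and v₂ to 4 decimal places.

heading to target = atan2(1−5, 1.5−-4) = -0.6288
Δθ = wrap(-0.6288 − 0.2618) = -0.8906; ω₁ = Δθ/dt₁ = -0.8906
distance = √((1.5−-4)² + (1−5)²) = 6.8007; v₂ = distance/dt₂ = 13.6015

ω₁ = -0.8906, v₂ = 13.6015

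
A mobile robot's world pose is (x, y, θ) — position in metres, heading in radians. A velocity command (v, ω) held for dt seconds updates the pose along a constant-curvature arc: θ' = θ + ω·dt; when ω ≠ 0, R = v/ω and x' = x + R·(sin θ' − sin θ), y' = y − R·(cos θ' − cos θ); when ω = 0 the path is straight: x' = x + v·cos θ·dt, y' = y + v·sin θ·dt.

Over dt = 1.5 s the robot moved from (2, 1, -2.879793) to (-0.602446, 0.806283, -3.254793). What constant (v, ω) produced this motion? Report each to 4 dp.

Δθ = -3.254793 − -2.879793 = -0.375000
ω = Δθ/dt = -0.375000/1.5 = -0.2500
R = Δx/(sin θ' − sin θ) = -7.0000
v = R·ω = -7.0000·-0.2500 = 1.7500

v = 1.7500, ω = -0.2500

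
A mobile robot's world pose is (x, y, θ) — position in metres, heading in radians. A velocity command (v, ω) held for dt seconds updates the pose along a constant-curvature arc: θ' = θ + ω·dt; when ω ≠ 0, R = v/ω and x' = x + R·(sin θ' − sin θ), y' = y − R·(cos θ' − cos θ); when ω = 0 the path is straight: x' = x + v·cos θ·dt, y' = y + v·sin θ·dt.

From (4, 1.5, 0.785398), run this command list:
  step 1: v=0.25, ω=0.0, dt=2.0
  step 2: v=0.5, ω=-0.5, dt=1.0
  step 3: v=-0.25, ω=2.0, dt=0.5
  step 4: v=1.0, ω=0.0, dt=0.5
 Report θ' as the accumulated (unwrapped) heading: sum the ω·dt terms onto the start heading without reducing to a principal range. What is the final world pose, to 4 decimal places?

(4.8351, 2.5010, 1.2854)

step 1: θ'=0.7854 (straight) → pose (4.3536, 1.8536, 0.7854)
step 2: θ'=0.2854 (R=-1.0000) → pose (4.7791, 2.1060, 0.2854)
step 3: θ'=1.2854 (R=-0.1250) → pose (4.6944, 2.0212, 1.2854)
step 4: θ'=1.2854 (straight) → pose (4.8351, 2.5010, 1.2854)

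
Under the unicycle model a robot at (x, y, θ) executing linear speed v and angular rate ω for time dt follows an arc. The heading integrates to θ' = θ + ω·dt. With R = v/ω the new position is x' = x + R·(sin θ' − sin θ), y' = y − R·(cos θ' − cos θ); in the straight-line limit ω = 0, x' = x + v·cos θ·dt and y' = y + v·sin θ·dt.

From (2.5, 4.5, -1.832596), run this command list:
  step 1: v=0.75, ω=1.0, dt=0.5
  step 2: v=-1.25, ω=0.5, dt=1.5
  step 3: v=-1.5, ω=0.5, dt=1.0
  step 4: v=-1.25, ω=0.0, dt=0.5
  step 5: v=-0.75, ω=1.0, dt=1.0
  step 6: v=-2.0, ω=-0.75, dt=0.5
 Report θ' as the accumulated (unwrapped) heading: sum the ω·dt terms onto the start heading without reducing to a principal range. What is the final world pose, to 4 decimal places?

step 1: θ'=-1.3326 (R=0.7500) → pose (2.4956, 4.1289, -1.3326)
step 2: θ'=-0.5826 (R=-2.5000) → pose (1.4417, 5.6266, -0.5826)
step 3: θ'=-0.0826 (R=-3.0000) → pose (0.0386, 6.1113, -0.0826)
step 4: θ'=-0.0826 (straight) → pose (-0.5842, 6.1629, -0.0826)
step 5: θ'=0.9174 (R=-0.7500) → pose (-1.2416, 5.8713, 0.9174)
step 6: θ'=0.5424 (R=2.6667) → pose (-1.9825, 5.2084, 0.5424)

(-1.9825, 5.2084, 0.5424)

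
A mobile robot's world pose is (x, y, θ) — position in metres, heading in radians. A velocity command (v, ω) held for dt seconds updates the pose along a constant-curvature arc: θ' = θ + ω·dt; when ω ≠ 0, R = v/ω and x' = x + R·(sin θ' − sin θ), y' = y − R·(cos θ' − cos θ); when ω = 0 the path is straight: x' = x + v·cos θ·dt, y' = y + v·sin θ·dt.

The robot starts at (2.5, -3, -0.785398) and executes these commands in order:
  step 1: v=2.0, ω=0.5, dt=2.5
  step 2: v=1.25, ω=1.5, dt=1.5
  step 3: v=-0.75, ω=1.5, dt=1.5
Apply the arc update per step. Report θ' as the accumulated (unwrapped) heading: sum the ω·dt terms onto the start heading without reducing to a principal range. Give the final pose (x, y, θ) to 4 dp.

step 1: θ'=0.4646 (R=4.0000) → pose (7.1207, -3.7476, 0.4646)
step 2: θ'=2.7146 (R=0.8333) → pose (7.0924, -2.2441, 2.7146)
step 3: θ'=4.9646 (R=-0.5000) → pose (7.7837, -1.6642, 4.9646)

(7.7837, -1.6642, 4.9646)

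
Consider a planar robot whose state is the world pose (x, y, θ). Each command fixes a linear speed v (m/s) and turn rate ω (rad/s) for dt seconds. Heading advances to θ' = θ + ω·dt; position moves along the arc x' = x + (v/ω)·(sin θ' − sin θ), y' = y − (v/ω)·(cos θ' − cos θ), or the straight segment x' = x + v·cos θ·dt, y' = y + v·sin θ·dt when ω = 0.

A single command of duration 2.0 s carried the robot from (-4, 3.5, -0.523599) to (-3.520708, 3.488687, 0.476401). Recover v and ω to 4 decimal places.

Δθ = 0.476401 − -0.523599 = 1.000000
ω = Δθ/dt = 1.000000/2.0 = 0.5000
R = Δx/(sin θ' − sin θ) = 0.5000
v = R·ω = 0.5000·0.5000 = 0.2500

v = 0.2500, ω = 0.5000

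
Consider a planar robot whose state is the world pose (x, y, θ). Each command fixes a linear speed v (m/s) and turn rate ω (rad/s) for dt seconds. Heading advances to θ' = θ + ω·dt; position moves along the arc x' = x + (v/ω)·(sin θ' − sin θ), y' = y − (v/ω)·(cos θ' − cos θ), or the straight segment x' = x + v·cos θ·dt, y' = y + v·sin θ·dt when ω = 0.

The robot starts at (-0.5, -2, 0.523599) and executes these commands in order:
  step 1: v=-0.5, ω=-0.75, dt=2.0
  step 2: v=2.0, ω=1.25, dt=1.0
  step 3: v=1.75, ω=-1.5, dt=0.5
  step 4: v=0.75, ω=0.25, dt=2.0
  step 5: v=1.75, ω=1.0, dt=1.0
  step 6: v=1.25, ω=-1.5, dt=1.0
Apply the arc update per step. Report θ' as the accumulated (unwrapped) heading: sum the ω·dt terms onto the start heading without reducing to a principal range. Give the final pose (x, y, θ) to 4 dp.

(5.2160, -1.7142, -0.4764)

step 1: θ'=-0.9764 (R=0.6667) → pose (-1.3857, -1.7960, -0.9764)
step 2: θ'=0.2736 (R=1.6000) → pose (0.3722, -2.4405, 0.2736)
step 3: θ'=-0.4764 (R=-1.1667) → pose (1.2225, -2.5270, -0.4764)
step 4: θ'=0.0236 (R=3.0000) → pose (2.6690, -2.8602, 0.0236)
step 5: θ'=1.0236 (R=1.7500) → pose (4.1222, -2.0212, 1.0236)
step 6: θ'=-0.4764 (R=-0.8333) → pose (5.2160, -1.7142, -0.4764)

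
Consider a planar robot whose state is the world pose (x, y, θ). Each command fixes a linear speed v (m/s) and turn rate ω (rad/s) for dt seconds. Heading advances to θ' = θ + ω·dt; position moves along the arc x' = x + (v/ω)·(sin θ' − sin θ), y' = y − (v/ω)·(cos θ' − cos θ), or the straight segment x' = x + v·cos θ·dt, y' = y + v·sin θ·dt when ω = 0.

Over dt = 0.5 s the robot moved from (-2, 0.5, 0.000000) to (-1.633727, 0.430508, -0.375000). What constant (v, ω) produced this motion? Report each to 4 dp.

v = 0.7500, ω = -0.7500

Δθ = -0.375000 − 0.000000 = -0.375000
ω = Δθ/dt = -0.375000/0.5 = -0.7500
R = Δx/(sin θ' − sin θ) = -1.0000
v = R·ω = -1.0000·-0.7500 = 0.7500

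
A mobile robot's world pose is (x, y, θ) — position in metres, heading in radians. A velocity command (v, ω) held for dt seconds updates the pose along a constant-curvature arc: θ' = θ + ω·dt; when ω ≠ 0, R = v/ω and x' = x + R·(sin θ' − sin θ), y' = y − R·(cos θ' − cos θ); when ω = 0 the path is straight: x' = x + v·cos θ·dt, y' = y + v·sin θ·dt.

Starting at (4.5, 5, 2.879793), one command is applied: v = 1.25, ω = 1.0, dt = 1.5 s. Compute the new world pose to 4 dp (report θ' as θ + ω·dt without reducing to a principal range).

(2.9950, 4.2007, 4.3798)

θ' = 2.8798 + 1.0·1.5 = 4.3798
R = v/ω = 1.25/1.0 = 1.2500
x' = 4.5 + 1.2500·(sin 4.3798 − sin 2.8798) = 2.9950
y' = 5 − 1.2500·(cos 4.3798 − cos 2.8798) = 4.2007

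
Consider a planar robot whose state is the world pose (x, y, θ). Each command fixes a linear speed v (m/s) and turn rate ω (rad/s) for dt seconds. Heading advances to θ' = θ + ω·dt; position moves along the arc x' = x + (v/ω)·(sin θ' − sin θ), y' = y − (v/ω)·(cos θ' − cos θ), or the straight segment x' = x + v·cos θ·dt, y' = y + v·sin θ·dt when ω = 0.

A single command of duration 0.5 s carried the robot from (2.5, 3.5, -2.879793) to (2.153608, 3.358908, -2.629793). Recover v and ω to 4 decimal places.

Δθ = -2.629793 − -2.879793 = 0.250000
ω = Δθ/dt = 0.250000/0.5 = 0.5000
R = Δx/(sin θ' − sin θ) = 1.5000
v = R·ω = 1.5000·0.5000 = 0.7500

v = 0.7500, ω = 0.5000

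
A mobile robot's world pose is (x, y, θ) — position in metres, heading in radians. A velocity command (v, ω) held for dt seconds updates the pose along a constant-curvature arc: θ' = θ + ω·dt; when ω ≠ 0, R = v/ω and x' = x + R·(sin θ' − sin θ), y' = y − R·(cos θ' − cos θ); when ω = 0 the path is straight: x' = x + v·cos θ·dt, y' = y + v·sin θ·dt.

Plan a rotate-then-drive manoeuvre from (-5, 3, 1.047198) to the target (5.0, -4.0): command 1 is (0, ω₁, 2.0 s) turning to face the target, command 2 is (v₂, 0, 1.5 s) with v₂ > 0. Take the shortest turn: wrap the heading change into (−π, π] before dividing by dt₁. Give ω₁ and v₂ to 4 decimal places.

heading to target = atan2(-4−3, 5−-5) = -0.6107
Δθ = wrap(-0.6107 − 1.0472) = -1.6579; ω₁ = Δθ/dt₁ = -0.8290
distance = √((5−-5)² + (-4−3)²) = 12.2066; v₂ = distance/dt₂ = 8.1377

ω₁ = -0.8290, v₂ = 8.1377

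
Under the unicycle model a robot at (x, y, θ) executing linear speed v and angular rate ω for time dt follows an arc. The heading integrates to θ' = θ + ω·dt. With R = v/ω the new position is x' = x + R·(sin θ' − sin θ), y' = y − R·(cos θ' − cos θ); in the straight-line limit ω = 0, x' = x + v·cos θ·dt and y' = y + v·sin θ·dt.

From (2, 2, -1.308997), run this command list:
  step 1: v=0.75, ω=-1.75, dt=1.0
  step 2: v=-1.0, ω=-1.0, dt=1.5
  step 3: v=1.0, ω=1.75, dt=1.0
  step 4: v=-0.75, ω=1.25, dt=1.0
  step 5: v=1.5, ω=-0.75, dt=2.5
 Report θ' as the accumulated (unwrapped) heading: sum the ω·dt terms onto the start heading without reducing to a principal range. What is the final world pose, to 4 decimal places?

step 1: θ'=-3.0590 (R=-0.4286) → pose (1.6214, 1.4620, -3.0590)
step 2: θ'=-4.5590 (R=1.0000) → pose (2.6921, 0.6182, -4.5590)
step 3: θ'=-2.8090 (R=0.5714) → pose (1.9409, 1.0710, -2.8090)
step 4: θ'=-1.5590 (R=-0.6000) → pose (2.3449, 1.6452, -1.5590)
step 5: θ'=-3.4340 (R=-2.0000) → pose (-0.2315, -0.2935, -3.4340)

(-0.2315, -0.2935, -3.4340)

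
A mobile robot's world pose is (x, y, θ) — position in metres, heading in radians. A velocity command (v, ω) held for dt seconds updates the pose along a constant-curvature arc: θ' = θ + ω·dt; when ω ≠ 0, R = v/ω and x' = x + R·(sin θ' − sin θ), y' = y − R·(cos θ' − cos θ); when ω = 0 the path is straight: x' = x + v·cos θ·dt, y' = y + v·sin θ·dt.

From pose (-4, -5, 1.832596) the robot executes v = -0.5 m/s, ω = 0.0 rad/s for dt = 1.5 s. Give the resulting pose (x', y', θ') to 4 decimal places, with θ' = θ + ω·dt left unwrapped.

θ' = 1.8326 + 0.0·1.5 = 1.8326
ω = 0 → straight: x' = -4 + -0.5·cos(1.8326)·1.5 = -3.8059
y' = -5 + -0.5·sin(1.8326)·1.5 = -5.7244

(-3.8059, -5.7244, 1.8326)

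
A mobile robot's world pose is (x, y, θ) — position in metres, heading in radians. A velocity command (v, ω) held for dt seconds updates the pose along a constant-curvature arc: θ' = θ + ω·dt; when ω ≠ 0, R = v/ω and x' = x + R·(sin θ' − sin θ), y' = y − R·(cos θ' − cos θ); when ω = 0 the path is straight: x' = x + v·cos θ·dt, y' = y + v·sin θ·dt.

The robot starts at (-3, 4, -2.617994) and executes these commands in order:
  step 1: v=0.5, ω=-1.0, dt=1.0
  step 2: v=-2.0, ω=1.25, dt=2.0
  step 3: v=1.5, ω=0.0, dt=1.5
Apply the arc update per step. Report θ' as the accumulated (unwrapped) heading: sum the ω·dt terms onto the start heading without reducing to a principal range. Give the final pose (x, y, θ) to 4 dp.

(-0.3225, 4.0873, -1.1180)

step 1: θ'=-3.6180 (R=-0.5000) → pose (-3.4793, 3.9887, -3.6180)
step 2: θ'=-1.1180 (R=-1.6000) → pose (-1.3068, 6.1105, -1.1180)
step 3: θ'=-1.1180 (straight) → pose (-0.3225, 4.0873, -1.1180)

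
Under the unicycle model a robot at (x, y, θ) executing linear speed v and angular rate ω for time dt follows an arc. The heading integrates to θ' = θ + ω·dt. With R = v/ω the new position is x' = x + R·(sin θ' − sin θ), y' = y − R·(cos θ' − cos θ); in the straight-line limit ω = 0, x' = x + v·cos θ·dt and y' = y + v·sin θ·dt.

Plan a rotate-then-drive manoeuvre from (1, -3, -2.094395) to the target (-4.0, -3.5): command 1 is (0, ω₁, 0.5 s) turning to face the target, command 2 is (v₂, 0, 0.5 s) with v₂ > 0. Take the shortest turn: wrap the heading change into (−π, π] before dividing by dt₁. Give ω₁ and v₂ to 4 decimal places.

heading to target = atan2(-3.5−-3, -4−1) = -3.0419
Δθ = wrap(-3.0419 − -2.0944) = -0.9475; ω₁ = Δθ/dt₁ = -1.8951
distance = √((-4−1)² + (-3.5−-3)²) = 5.0249; v₂ = distance/dt₂ = 10.0499

ω₁ = -1.8951, v₂ = 10.0499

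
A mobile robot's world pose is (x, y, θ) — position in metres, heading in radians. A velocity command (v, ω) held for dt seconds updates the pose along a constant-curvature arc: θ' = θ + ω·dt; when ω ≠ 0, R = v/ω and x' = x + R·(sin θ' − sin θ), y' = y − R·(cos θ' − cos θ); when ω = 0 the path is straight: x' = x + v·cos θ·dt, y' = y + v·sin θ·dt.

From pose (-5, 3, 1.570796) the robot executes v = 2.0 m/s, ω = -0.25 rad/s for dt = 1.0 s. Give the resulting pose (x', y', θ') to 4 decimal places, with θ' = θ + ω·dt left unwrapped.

(-4.7513, 4.9792, 1.3208)

θ' = 1.5708 + -0.25·1.0 = 1.3208
R = v/ω = 2.0/-0.25 = -8.0000
x' = -5 + -8.0000·(sin 1.3208 − sin 1.5708) = -4.7513
y' = 3 − -8.0000·(cos 1.3208 − cos 1.5708) = 4.9792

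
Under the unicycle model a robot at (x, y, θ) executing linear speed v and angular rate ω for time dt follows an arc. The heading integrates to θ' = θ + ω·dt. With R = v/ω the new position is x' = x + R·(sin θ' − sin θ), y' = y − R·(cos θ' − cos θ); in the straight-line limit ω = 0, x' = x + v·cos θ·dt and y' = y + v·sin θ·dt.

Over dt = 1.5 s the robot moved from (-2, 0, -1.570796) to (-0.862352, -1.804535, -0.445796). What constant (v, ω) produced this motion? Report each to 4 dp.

Δθ = -0.445796 − -1.570796 = 1.125000
ω = Δθ/dt = 1.125000/1.5 = 0.7500
R = −Δy/(cos θ' − cos θ) = 2.0000
v = R·ω = 2.0000·0.7500 = 1.5000

v = 1.5000, ω = 0.7500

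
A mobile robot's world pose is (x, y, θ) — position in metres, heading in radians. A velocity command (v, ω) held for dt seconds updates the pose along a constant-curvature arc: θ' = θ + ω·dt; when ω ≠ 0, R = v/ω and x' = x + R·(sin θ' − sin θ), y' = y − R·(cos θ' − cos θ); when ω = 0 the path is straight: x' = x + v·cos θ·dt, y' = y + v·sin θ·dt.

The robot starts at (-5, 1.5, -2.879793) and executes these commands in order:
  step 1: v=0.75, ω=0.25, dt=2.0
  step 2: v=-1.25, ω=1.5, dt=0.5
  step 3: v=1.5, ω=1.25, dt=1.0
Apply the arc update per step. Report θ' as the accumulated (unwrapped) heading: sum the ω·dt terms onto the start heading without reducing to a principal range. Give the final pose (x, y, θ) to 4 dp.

step 1: θ'=-2.3798 (R=3.0000) → pose (-6.2942, 0.7730, -2.3798)
step 2: θ'=-1.6298 (R=-0.8333) → pose (-6.0375, 1.3269, -1.6298)
step 3: θ'=-0.3798 (R=1.2000) → pose (-5.2845, 0.1416, -0.3798)

(-5.2845, 0.1416, -0.3798)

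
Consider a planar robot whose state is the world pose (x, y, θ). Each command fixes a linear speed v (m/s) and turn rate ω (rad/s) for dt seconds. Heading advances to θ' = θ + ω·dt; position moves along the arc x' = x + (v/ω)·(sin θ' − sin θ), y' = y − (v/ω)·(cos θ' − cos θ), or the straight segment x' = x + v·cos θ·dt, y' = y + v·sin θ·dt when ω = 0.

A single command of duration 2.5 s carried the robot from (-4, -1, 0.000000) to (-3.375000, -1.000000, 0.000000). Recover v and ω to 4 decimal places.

v = 0.2500, ω = 0.0000

Δθ = 0.000000 − 0.000000 = 0.000000
ω = Δθ/dt = 0.000000/2.5 = 0.0000
ω = 0 → v = (Δx·cos θ + Δy·sin θ)/dt = 0.2500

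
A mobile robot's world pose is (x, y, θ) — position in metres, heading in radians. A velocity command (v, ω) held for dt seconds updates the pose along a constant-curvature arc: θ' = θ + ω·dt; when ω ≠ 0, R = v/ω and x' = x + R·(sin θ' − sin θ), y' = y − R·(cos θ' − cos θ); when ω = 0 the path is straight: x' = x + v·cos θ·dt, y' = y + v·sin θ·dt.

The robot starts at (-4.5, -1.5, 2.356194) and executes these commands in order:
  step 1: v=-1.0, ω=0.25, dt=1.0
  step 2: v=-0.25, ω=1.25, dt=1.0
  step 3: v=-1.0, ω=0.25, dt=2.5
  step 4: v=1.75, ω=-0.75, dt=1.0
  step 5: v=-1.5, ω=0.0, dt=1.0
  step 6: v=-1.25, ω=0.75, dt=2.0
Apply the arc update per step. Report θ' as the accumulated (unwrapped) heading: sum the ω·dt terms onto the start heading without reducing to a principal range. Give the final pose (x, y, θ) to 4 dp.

(-1.4134, 1.6550, 5.2312)

step 1: θ'=2.6062 (R=-4.0000) → pose (-3.7123, -2.1118, 2.6062)
step 2: θ'=3.8562 (R=-0.2000) → pose (-3.4792, -2.0909, 3.8562)
step 3: θ'=4.4812 (R=-4.0000) → pose (-2.2069, 0.0140, 4.4812)
step 4: θ'=3.7312 (R=-2.3333) → pose (-3.1807, -1.3908, 3.7312)
step 5: θ'=3.7312 (straight) → pose (-1.9340, -0.5567, 3.7312)
step 6: θ'=5.2312 (R=-1.6667) → pose (-1.4134, 1.6550, 5.2312)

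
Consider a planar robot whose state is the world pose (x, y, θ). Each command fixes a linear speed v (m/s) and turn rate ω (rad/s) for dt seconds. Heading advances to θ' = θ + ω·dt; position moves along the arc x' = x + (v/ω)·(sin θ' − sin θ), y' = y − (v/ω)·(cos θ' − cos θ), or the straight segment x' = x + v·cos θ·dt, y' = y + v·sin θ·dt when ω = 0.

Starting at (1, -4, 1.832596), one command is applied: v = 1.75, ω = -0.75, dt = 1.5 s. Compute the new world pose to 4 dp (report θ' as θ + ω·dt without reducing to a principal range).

(1.7371, -1.6229, 0.7076)

θ' = 1.8326 + -0.75·1.5 = 0.7076
R = v/ω = 1.75/-0.75 = -2.3333
x' = 1 + -2.3333·(sin 0.7076 − sin 1.8326) = 1.7371
y' = -4 − -2.3333·(cos 0.7076 − cos 1.8326) = -1.6229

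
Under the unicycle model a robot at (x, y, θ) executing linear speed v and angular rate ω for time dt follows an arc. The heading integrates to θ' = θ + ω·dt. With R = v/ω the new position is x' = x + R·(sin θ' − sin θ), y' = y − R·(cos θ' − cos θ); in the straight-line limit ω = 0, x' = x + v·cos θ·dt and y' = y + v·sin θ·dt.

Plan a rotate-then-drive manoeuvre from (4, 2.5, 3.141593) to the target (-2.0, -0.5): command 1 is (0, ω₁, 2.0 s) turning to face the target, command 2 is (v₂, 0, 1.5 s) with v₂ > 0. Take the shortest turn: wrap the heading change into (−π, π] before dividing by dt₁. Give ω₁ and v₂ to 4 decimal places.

heading to target = atan2(-0.5−2.5, -2−4) = -2.6779
Δθ = wrap(-2.6779 − 3.1416) = 0.4636; ω₁ = Δθ/dt₁ = 0.2318
distance = √((-2−4)² + (-0.5−2.5)²) = 6.7082; v₂ = distance/dt₂ = 4.4721

ω₁ = 0.2318, v₂ = 4.4721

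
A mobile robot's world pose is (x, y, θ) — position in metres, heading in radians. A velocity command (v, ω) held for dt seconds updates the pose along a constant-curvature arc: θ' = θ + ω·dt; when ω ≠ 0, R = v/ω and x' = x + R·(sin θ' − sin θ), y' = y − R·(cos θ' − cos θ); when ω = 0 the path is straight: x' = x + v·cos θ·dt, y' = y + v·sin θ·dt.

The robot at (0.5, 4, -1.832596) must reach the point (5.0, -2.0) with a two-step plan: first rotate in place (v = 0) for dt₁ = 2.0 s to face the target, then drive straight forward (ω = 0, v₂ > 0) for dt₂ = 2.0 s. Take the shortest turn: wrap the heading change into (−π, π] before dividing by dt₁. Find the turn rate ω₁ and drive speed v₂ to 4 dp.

ω₁ = 0.4527, v₂ = 3.7500

heading to target = atan2(-2−4, 5−0.5) = -0.9273
Δθ = wrap(-0.9273 − -1.8326) = 0.9053; ω₁ = Δθ/dt₁ = 0.4527
distance = √((5−0.5)² + (-2−4)²) = 7.5000; v₂ = distance/dt₂ = 3.7500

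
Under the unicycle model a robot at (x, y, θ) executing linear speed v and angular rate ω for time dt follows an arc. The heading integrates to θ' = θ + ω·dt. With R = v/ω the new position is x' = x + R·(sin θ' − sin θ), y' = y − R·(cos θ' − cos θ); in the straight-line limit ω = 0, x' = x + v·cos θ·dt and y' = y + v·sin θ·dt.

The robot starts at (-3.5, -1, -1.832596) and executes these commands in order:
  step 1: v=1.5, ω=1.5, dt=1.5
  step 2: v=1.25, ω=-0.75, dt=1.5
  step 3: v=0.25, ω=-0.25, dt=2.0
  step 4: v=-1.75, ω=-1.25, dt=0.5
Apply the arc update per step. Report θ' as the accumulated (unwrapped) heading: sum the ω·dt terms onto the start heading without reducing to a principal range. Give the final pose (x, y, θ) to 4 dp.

(-0.1286, -1.9749, -1.8326)

step 1: θ'=0.4174 (R=1.0000) → pose (-2.1287, -2.1730, 0.4174)
step 2: θ'=-0.7076 (R=-1.6667) → pose (-0.3697, -2.4300, -0.7076)
step 3: θ'=-1.2076 (R=-1.0000) → pose (-0.0849, -2.8347, -1.2076)
step 4: θ'=-1.8326 (R=1.4000) → pose (-0.1286, -1.9749, -1.8326)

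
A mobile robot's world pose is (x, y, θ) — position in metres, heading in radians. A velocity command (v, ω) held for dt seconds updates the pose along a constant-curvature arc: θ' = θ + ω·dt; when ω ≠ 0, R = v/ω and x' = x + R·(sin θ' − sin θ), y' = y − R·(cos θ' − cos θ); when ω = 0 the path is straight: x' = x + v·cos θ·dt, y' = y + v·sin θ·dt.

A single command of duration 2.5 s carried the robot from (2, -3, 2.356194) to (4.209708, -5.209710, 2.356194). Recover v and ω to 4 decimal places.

Δθ = 2.356194 − 2.356194 = 0.000000
ω = Δθ/dt = 0.000000/2.5 = 0.0000
ω = 0 → v = (Δx·cos θ + Δy·sin θ)/dt = -1.2500

v = -1.2500, ω = 0.0000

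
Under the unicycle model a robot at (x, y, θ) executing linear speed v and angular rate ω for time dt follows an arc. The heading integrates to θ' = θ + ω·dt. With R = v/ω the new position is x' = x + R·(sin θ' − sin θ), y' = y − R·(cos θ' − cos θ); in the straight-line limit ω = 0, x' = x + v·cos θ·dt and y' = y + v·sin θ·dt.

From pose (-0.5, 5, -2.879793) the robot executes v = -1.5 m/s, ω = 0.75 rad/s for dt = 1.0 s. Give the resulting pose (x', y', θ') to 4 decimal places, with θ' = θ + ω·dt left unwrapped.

θ' = -2.8798 + 0.75·1.0 = -2.1298
R = v/ω = -1.5/0.75 = -2.0000
x' = -0.5 + -2.0000·(sin -2.1298 − sin -2.8798) = 0.6779
y' = 5 − -2.0000·(cos -2.1298 − cos -2.8798) = 5.8712

(0.6779, 5.8712, -2.1298)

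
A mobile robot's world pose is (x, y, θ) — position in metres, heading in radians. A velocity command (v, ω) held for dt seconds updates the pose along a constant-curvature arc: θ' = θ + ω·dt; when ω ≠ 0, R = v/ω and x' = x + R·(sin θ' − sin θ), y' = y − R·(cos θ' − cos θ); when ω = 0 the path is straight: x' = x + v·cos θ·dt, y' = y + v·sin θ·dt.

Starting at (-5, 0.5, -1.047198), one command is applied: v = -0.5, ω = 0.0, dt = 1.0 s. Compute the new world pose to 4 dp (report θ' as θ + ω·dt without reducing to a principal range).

θ' = -1.0472 + 0.0·1.0 = -1.0472
ω = 0 → straight: x' = -5 + -0.5·cos(-1.0472)·1.0 = -5.2500
y' = 0.5 + -0.5·sin(-1.0472)·1.0 = 0.9330

(-5.2500, 0.9330, -1.0472)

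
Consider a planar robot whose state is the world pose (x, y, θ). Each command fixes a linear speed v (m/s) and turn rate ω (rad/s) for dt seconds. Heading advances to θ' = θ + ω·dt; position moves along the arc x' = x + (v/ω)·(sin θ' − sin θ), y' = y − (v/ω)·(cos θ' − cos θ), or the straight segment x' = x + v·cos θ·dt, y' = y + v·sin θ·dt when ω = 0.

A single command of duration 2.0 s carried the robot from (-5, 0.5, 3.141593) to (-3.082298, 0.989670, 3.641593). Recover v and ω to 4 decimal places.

v = -1.0000, ω = 0.2500

Δθ = 3.641593 − 3.141593 = 0.500000
ω = Δθ/dt = 0.500000/2.0 = 0.2500
R = Δx/(sin θ' − sin θ) = -4.0000
v = R·ω = -4.0000·0.2500 = -1.0000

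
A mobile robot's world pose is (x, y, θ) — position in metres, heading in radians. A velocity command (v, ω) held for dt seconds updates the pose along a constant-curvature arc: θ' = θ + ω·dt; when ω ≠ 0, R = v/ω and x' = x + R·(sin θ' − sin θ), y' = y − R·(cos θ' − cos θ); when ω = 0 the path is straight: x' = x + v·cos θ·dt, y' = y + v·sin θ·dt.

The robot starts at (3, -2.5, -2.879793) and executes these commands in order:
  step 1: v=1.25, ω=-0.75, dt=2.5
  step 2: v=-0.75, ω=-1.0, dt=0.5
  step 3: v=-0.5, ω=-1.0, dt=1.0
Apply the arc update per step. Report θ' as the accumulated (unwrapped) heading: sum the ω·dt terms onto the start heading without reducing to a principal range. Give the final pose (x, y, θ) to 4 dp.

(0.3825, -1.4165, -6.2548)

step 1: θ'=-4.7548 (R=-1.6667) → pose (0.9035, -0.8195, -4.7548)
step 2: θ'=-5.2548 (R=0.7500) → pose (0.7965, -1.1748, -5.2548)
step 3: θ'=-6.2548 (R=0.5000) → pose (0.3825, -1.4165, -6.2548)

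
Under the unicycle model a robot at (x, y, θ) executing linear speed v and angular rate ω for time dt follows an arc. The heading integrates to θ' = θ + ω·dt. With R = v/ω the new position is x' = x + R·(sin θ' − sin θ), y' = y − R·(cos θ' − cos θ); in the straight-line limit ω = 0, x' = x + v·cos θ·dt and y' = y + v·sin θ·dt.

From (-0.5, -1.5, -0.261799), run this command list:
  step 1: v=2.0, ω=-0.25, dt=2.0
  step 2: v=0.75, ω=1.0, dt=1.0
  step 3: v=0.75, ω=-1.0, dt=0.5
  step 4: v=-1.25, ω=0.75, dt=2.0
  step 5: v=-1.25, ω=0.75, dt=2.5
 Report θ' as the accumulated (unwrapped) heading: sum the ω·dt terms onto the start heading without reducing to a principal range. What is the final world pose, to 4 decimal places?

(3.5383, -6.9050, 3.1132)

step 1: θ'=-0.7618 (R=-8.0000) → pose (2.9512, -3.4386, -0.7618)
step 2: θ'=0.2382 (R=0.7500) → pose (3.6459, -3.6248, 0.2382)
step 3: θ'=-0.2618 (R=-0.7500) → pose (4.0170, -3.6291, -0.2618)
step 4: θ'=1.2382 (R=-1.6667) → pose (2.0103, -4.6949, 1.2382)
step 5: θ'=3.1132 (R=-1.6667) → pose (3.5383, -6.9050, 3.1132)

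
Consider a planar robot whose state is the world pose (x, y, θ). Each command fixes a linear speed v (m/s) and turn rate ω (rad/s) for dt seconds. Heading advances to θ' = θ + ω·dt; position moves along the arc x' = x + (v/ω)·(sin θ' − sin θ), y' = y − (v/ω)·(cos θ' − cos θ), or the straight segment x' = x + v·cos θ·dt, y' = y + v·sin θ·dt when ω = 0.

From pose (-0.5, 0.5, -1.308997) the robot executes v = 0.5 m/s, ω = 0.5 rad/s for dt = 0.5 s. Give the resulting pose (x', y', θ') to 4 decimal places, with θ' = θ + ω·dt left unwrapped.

θ' = -1.3090 + 0.5·0.5 = -1.0590
R = v/ω = 0.5/0.5 = 1.0000
x' = -0.5 + 1.0000·(sin -1.0590 − sin -1.3090) = -0.4059
y' = 0.5 − 1.0000·(cos -1.0590 − cos -1.3090) = 0.2691

(-0.4059, 0.2691, -1.0590)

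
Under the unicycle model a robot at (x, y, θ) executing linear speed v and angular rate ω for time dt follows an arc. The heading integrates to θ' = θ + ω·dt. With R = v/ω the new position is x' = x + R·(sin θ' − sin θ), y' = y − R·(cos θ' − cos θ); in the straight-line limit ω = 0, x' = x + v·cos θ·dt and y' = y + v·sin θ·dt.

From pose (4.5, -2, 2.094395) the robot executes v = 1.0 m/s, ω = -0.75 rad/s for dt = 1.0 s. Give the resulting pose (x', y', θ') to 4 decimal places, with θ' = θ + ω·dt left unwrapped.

θ' = 2.0944 + -0.75·1.0 = 1.3444
R = v/ω = 1.0/-0.75 = -1.3333
x' = 4.5 + -1.3333·(sin 1.3444 − sin 2.0944) = 4.3554
y' = -2 − -1.3333·(cos 1.3444 − cos 2.0944) = -1.0340

(4.3554, -1.0340, 1.3444)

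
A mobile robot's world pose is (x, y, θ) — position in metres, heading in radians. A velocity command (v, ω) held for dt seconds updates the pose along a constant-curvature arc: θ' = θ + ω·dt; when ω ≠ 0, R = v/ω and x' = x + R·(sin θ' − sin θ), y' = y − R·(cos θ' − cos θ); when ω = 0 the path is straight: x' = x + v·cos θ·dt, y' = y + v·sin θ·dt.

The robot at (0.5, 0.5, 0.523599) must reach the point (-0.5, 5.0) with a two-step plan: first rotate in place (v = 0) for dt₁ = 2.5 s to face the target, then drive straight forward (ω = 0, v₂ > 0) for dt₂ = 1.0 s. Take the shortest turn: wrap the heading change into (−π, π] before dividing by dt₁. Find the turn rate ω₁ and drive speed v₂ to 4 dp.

heading to target = atan2(5−0.5, -0.5−0.5) = 1.7895
Δθ = wrap(1.7895 − 0.5236) = 1.2659; ω₁ = Δθ/dt₁ = 0.5063
distance = √((-0.5−0.5)² + (5−0.5)²) = 4.6098; v₂ = distance/dt₂ = 4.6098

ω₁ = 0.5063, v₂ = 4.6098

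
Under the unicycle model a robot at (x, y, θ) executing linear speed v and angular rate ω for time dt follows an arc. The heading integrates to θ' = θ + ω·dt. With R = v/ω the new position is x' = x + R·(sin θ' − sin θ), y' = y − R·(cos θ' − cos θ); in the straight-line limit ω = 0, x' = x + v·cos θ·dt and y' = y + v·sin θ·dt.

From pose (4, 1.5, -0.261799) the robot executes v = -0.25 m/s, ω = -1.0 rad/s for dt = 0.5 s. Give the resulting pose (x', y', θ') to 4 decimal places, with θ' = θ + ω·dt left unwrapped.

(3.8921, 1.5606, -0.7618)

θ' = -0.2618 + -1.0·0.5 = -0.7618
R = v/ω = -0.25/-1.0 = 0.2500
x' = 4 + 0.2500·(sin -0.7618 − sin -0.2618) = 3.8921
y' = 1.5 − 0.2500·(cos -0.7618 − cos -0.2618) = 1.5606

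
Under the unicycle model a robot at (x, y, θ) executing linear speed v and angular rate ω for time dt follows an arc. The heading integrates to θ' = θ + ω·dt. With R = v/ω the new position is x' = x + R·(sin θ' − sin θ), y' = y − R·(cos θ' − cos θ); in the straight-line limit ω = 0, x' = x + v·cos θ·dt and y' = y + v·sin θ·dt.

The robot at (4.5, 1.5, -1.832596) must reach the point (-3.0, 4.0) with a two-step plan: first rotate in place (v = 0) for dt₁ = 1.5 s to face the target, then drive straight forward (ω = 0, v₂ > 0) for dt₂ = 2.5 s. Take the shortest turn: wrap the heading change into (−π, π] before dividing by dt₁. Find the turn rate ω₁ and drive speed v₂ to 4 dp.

ω₁ = -1.0872, v₂ = 3.1623

heading to target = atan2(4−1.5, -3−4.5) = 2.8198
Δθ = wrap(2.8198 − -1.8326) = -1.6307; ω₁ = Δθ/dt₁ = -1.0872
distance = √((-3−4.5)² + (4−1.5)²) = 7.9057; v₂ = distance/dt₂ = 3.1623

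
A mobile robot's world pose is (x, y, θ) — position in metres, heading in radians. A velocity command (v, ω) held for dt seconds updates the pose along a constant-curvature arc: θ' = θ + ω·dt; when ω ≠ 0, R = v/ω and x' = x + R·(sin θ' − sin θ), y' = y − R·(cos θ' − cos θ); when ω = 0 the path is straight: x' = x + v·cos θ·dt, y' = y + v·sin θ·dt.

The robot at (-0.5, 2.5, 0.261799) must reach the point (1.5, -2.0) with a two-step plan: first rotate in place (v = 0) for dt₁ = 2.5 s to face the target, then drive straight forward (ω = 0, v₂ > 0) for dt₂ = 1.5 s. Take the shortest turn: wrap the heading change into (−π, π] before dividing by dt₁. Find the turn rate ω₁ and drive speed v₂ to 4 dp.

ω₁ = -0.5657, v₂ = 3.2830

heading to target = atan2(-2−2.5, 1.5−-0.5) = -1.1526
Δθ = wrap(-1.1526 − 0.2618) = -1.4144; ω₁ = Δθ/dt₁ = -0.5657
distance = √((1.5−-0.5)² + (-2−2.5)²) = 4.9244; v₂ = distance/dt₂ = 3.2830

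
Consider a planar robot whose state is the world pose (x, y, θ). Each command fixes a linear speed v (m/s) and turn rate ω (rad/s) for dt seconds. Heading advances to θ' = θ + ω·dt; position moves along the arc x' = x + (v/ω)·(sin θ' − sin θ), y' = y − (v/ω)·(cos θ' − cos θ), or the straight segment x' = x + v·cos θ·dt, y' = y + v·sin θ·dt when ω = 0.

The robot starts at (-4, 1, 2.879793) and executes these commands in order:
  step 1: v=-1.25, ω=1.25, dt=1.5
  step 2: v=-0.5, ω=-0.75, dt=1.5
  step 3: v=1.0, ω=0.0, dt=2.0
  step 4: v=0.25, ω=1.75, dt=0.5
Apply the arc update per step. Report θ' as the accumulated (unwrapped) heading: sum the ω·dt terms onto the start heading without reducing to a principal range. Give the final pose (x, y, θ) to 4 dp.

step 1: θ'=4.7548 (R=-1.0000) → pose (-2.7421, 2.0083, 4.7548)
step 2: θ'=3.6298 (R=0.6667) → pose (-2.3887, 2.6254, 3.6298)
step 3: θ'=3.6298 (straight) → pose (-4.1551, 1.6873, 3.6298)
step 4: θ'=4.5048 (R=0.1429) → pose (-4.2278, 1.5906, 4.5048)

(-4.2278, 1.5906, 4.5048)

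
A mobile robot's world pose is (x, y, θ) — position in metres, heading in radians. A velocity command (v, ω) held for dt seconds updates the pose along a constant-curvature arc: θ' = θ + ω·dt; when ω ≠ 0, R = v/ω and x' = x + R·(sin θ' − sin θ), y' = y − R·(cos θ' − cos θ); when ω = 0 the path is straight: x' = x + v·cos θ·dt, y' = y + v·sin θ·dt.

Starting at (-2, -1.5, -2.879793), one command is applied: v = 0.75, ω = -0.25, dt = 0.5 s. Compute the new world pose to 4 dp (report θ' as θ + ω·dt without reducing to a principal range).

θ' = -2.8798 + -0.25·0.5 = -3.0048
R = v/ω = 0.75/-0.25 = -3.0000
x' = -2 + -3.0000·(sin -3.0048 − sin -2.8798) = -2.3673
y' = -1.5 − -3.0000·(cos -3.0048 − cos -2.8798) = -1.5742

(-2.3673, -1.5742, -3.0048)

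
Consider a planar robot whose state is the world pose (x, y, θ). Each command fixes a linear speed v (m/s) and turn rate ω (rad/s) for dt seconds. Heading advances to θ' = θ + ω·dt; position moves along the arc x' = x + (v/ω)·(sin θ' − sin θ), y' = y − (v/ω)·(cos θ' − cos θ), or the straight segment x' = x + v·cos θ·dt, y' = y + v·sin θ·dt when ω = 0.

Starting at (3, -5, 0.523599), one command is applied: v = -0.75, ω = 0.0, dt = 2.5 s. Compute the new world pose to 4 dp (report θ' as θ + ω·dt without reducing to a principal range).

(1.3762, -5.9375, 0.5236)

θ' = 0.5236 + 0.0·2.5 = 0.5236
ω = 0 → straight: x' = 3 + -0.75·cos(0.5236)·2.5 = 1.3762
y' = -5 + -0.75·sin(0.5236)·2.5 = -5.9375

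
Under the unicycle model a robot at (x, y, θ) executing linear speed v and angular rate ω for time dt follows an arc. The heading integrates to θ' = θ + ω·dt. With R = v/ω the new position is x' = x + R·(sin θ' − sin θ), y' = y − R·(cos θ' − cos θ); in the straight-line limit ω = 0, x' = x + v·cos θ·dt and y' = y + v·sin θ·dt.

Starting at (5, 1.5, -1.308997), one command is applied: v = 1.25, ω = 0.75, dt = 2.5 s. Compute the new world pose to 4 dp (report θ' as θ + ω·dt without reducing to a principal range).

θ' = -1.3090 + 0.75·2.5 = 0.5660
R = v/ω = 1.25/0.75 = 1.6667
x' = 5 + 1.6667·(sin 0.5660 − sin -1.3090) = 7.5036
y' = 1.5 − 1.6667·(cos 0.5660 − cos -1.3090) = 0.5246

(7.5036, 0.5246, 0.5660)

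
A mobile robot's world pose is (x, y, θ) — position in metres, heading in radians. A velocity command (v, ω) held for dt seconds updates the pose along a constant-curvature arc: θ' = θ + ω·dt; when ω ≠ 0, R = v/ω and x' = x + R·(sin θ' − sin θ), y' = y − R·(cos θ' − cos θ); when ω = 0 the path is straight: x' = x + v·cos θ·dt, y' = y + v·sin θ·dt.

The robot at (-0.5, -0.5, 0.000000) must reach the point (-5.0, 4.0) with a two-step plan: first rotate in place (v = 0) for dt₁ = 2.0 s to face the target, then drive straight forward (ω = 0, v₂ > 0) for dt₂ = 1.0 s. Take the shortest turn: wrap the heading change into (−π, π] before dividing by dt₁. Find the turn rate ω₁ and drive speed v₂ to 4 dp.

ω₁ = 1.1781, v₂ = 6.3640

heading to target = atan2(4−-0.5, -5−-0.5) = 2.3562
Δθ = wrap(2.3562 − 0.0000) = 2.3562; ω₁ = Δθ/dt₁ = 1.1781
distance = √((-5−-0.5)² + (4−-0.5)²) = 6.3640; v₂ = distance/dt₂ = 6.3640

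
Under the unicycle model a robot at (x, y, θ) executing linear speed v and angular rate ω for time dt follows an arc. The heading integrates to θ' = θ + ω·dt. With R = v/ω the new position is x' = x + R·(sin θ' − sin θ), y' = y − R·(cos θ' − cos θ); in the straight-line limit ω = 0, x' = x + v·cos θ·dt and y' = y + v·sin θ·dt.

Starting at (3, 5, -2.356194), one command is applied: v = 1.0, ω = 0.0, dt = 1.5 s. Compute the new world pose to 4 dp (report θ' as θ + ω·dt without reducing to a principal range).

θ' = -2.3562 + 0.0·1.5 = -2.3562
ω = 0 → straight: x' = 3 + 1.0·cos(-2.3562)·1.5 = 1.9393
y' = 5 + 1.0·sin(-2.3562)·1.5 = 3.9393

(1.9393, 3.9393, -2.3562)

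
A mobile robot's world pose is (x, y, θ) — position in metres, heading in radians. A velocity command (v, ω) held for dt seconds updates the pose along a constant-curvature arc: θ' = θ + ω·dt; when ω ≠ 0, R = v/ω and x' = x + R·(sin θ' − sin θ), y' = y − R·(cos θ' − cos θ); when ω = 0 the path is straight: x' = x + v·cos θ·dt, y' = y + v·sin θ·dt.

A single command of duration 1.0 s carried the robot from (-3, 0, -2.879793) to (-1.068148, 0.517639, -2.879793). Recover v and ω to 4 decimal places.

Δθ = -2.879793 − -2.879793 = 0.000000
ω = Δθ/dt = 0.000000/1.0 = 0.0000
ω = 0 → v = (Δx·cos θ + Δy·sin θ)/dt = -2.0000

v = -2.0000, ω = 0.0000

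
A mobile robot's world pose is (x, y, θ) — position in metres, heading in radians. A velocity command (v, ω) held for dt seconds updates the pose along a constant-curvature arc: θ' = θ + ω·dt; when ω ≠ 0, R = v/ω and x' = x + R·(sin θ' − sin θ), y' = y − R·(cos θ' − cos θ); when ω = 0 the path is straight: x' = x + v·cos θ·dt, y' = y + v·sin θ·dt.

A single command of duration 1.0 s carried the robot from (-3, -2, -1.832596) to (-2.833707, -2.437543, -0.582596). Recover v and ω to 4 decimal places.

Δθ = -0.582596 − -1.832596 = 1.250000
ω = Δθ/dt = 1.250000/1.0 = 1.2500
R = −Δy/(cos θ' − cos θ) = 0.4000
v = R·ω = 0.4000·1.2500 = 0.5000

v = 0.5000, ω = 1.2500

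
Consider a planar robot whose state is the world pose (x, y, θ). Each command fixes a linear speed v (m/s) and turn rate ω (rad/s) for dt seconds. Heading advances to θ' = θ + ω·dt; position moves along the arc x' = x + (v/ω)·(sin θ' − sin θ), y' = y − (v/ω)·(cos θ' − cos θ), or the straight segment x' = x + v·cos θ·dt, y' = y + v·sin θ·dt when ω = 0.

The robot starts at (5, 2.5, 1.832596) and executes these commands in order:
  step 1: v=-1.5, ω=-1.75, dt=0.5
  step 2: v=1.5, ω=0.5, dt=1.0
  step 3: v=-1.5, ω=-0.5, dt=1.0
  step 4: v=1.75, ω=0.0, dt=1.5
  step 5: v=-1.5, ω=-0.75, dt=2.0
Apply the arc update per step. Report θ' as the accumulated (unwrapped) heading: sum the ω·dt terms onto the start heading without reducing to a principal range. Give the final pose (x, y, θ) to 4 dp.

step 1: θ'=0.9576 (R=0.8571) → pose (4.8730, 1.7849, 0.9576)
step 2: θ'=1.4576 (R=3.0000) → pose (5.4004, 3.1725, 1.4576)
step 3: θ'=0.9576 (R=3.0000) → pose (4.8730, 1.7849, 0.9576)
step 4: θ'=0.9576 (straight) → pose (6.3837, 3.9316, 0.9576)
step 5: θ'=-0.5424 (R=2.0000) → pose (3.7157, 3.3697, -0.5424)

(3.7157, 3.3697, -0.5424)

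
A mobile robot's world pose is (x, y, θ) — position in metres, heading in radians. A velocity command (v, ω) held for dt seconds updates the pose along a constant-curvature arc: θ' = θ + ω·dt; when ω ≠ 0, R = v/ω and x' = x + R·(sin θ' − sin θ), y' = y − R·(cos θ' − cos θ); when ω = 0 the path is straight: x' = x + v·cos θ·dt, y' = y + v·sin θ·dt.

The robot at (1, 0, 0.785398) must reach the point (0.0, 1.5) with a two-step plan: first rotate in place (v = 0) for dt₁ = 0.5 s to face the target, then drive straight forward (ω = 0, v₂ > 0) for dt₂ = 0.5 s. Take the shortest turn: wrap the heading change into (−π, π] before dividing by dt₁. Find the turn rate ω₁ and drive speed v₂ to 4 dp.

heading to target = atan2(1.5−0, 0−1) = 2.1588
Δθ = wrap(2.1588 − 0.7854) = 1.3734; ω₁ = Δθ/dt₁ = 2.7468
distance = √((0−1)² + (1.5−0)²) = 1.8028; v₂ = distance/dt₂ = 3.6056

ω₁ = 2.7468, v₂ = 3.6056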